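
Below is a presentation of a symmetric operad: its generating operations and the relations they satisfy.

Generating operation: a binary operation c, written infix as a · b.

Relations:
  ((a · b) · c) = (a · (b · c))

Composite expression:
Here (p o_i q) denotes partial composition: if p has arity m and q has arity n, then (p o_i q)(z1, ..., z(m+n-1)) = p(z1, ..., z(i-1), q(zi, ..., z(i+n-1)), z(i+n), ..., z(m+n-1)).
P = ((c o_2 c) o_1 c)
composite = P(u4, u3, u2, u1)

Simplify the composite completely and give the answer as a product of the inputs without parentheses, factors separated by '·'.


u4 · u3 · u2 · u1


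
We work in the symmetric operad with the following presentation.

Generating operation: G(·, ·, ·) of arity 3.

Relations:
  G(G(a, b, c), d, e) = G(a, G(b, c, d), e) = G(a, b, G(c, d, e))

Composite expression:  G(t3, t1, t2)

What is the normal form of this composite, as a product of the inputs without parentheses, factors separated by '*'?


All parenthesizations of G agree; list the t-inputs left to right.
G(t3, t1, t2) linearizes to t3 * t1 * t2

t3 * t1 * t2


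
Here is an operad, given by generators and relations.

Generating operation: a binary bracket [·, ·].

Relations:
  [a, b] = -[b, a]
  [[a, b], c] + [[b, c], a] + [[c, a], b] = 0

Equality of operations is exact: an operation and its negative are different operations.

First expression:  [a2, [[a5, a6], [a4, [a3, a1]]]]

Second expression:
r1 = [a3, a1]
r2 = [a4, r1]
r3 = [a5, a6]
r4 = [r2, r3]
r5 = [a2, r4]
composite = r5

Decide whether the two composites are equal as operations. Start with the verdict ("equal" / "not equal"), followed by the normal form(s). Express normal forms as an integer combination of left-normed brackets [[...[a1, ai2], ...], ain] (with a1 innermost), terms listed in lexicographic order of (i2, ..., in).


Normal form of the first expression: [[[[[a1, a3], a4], a5], a6], a2] - [[[[[a1, a3], a4], a6], a5], a2]
Normal form of the second expression: -[[[[[a1, a3], a4], a5], a6], a2] + [[[[[a1, a3], a4], a6], a5], a2]
They disagree, so not equal.

not equal — first [[[[[a1, a3], a4], a5], a6], a2] - [[[[[a1, a3], a4], a6], a5], a2], second -[[[[[a1, a3], a4], a5], a6], a2] + [[[[[a1, a3], a4], a6], a5], a2]


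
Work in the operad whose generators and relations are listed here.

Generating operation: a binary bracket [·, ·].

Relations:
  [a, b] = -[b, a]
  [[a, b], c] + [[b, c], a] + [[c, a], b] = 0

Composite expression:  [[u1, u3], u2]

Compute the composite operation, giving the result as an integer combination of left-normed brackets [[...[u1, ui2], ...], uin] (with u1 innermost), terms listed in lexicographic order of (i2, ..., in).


A multilinear Lie element is pinned by u1-initial words (u1 innermost).
Composite bracket: [[u1, u3], u2]
The bracket unfolds into 4 signed words via [a, b] = ab - ba (2^2 = 4).
Coefficients come from the u1-initial words:
  sign of u1u3u2 is +1, so it contributes +[[u1, u3], u2]

[[u1, u3], u2]


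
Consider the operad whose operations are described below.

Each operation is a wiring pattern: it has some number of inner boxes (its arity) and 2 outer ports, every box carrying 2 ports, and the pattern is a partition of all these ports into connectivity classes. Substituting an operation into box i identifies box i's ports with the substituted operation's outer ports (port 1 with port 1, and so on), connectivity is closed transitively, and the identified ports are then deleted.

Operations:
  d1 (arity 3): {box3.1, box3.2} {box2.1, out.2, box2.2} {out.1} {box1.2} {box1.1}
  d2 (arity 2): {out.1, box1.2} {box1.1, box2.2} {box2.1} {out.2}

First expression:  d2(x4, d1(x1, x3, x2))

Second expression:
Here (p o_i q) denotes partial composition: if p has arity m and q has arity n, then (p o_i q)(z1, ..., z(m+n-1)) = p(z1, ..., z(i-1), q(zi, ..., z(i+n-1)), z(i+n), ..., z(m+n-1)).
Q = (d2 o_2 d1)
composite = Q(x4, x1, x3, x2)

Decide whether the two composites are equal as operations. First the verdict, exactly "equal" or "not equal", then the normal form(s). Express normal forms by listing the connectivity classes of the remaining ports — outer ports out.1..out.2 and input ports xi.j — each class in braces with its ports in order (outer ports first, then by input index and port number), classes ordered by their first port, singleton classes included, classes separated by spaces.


The first expression reduces to {out.1, x4.2} {out.2} {x1.1} {x1.2} {x2.1, x2.2} {x3.1, x3.2, x4.1}
The second expression reduces to {out.1, x4.2} {out.2} {x1.1} {x1.2} {x2.1, x2.2} {x3.1, x3.2, x4.1}
The normal forms match — equal.

equal — both sides give {out.1, x4.2} {out.2} {x1.1} {x1.2} {x2.1, x2.2} {x3.1, x3.2, x4.1}


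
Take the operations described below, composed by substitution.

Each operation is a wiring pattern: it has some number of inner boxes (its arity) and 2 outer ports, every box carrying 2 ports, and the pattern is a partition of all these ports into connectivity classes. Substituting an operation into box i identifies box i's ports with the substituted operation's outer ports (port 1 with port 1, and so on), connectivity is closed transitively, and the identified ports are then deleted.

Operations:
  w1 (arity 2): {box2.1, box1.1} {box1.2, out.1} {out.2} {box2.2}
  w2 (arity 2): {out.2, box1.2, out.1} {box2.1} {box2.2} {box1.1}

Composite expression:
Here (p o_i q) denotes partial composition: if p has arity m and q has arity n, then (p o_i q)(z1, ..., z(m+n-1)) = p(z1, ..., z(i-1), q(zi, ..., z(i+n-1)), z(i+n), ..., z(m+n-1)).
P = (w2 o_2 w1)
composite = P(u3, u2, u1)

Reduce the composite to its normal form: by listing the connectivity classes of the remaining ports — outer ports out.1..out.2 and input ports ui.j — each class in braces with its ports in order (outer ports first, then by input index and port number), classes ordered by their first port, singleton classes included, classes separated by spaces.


Reachability decides: close wires over w2-identified ports.
through w1, on inputs (u2, u1): {out.1, u2.2} {out.2} {u1.1, u2.1} {u1.2} (out.j = stage outer ports)
through w2, on inputs (u3, u2, u1): {out.1, out.2, u3.2} {u1.1, u2.1} {u1.2} {u2.2} {u3.1} (out.j = stage outer ports)

{out.1, out.2, u3.2} {u1.1, u2.1} {u1.2} {u2.2} {u3.1}


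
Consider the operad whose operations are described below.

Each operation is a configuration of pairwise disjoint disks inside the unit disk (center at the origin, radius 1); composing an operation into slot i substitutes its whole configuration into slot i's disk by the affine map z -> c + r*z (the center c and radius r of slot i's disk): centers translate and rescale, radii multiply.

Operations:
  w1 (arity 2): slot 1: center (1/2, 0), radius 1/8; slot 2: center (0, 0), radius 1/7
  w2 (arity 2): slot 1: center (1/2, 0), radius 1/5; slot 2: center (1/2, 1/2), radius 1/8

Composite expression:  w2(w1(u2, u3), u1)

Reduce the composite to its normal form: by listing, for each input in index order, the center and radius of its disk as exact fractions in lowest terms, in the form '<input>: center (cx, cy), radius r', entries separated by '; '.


u1: center (1/2, 1/2), radius 1/8; u2: center (3/5, 0), radius 1/40; u3: center (1/2, 0), radius 1/35

Follow each u-input down from w2: c' goes to c + r*c', radius to r*r'.
input u2: composing its 2 substitution steps yields center (3/5, 0), radius 1/40
input u3: composing its 2 substitution steps yields center (1/2, 0), radius 1/35
input u1: composing its 1 substitution step yields center (1/2, 1/2), radius 1/8


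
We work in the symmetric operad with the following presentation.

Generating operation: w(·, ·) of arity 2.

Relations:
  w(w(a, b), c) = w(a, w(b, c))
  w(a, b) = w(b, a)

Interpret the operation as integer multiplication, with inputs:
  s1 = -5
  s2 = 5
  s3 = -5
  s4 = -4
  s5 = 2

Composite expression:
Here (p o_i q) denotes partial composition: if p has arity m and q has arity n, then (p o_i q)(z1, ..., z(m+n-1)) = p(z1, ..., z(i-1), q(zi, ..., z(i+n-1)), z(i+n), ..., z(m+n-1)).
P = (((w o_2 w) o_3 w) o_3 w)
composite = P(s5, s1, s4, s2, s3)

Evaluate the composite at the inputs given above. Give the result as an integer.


-1000

w(s4, s2) = -20
w(w(s4, s2), s3) = 100
w(s1, w(w(s4, s2), s3)) = -500
w(s5, w(s1, w(w(s4, s2), s3))) = -1000


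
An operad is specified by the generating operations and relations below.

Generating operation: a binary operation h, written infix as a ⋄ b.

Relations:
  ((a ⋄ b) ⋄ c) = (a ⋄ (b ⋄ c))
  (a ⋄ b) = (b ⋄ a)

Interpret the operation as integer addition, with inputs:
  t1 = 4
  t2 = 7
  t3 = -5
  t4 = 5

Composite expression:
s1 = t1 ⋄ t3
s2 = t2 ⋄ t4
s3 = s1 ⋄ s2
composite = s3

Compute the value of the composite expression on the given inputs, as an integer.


11

(t1 ⋄ t3) = -1
(t2 ⋄ t4) = 12
((t1 ⋄ t3) ⋄ (t2 ⋄ t4)) = 11


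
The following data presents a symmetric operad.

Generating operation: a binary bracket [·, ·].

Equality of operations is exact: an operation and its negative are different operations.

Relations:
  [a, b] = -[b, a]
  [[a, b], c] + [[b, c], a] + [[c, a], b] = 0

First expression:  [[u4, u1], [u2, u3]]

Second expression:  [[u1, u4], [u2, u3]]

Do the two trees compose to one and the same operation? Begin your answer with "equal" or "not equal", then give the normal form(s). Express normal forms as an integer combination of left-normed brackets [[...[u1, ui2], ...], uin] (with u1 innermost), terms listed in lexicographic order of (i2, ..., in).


not equal — first -[[[u1, u4], u2], u3] + [[[u1, u4], u3], u2], second [[[u1, u4], u2], u3] - [[[u1, u4], u3], u2]

The first expression reduces to -[[[u1, u4], u2], u3] + [[[u1, u4], u3], u2]
The second expression reduces to [[[u1, u4], u2], u3] - [[[u1, u4], u3], u2]
They disagree, so not equal.


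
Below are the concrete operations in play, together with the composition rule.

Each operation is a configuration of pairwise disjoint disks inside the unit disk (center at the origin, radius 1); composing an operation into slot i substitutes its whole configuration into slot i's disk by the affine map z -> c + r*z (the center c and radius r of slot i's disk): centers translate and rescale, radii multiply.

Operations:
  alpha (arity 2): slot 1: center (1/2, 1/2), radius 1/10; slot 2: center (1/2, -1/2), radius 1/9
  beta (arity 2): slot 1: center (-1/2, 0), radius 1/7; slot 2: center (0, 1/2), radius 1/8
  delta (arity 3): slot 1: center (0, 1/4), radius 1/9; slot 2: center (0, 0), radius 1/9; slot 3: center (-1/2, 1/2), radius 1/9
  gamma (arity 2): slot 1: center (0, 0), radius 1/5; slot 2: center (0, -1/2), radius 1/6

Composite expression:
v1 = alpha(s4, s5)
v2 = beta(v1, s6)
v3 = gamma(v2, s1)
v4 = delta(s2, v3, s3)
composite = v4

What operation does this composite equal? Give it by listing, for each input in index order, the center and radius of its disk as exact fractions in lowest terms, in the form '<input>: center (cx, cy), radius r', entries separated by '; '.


Below delta, radii multiply path by path; the s-disk centers shift.
input s2: composing its 1 substitution step yields center (0, 1/4), radius 1/9
input s4: composing its 4 substitution steps yields center (-1/105, 1/630), radius 1/3150
input s5: composing its 4 substitution steps yields center (-1/105, -1/630), radius 1/2835
input s6: composing its 3 substitution steps yields center (0, 1/90), radius 1/360
input s1: composing its 2 substitution steps yields center (0, -1/18), radius 1/54
input s3: composing its 1 substitution step yields center (-1/2, 1/2), radius 1/9

s1: center (0, -1/18), radius 1/54; s2: center (0, 1/4), radius 1/9; s3: center (-1/2, 1/2), radius 1/9; s4: center (-1/105, 1/630), radius 1/3150; s5: center (-1/105, -1/630), radius 1/2835; s6: center (0, 1/90), radius 1/360


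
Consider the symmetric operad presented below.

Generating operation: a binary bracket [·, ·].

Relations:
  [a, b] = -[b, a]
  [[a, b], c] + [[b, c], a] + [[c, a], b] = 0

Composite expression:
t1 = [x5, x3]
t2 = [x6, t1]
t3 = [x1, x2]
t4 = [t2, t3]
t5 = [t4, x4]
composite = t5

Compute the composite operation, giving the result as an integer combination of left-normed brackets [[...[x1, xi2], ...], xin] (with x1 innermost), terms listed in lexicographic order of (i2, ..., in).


-[[[[[x1, x2], x3], x5], x6], x4] + [[[[[x1, x2], x5], x3], x6], x4] + [[[[[x1, x2], x6], x3], x5], x4] - [[[[[x1, x2], x6], x5], x3], x4]

A multilinear Lie element is pinned by x1-initial words (x1 innermost).
Composite bracket: [[[x6, [x5, x3]], [x1, x2]], x4]
The bracket unfolds into 32 signed words via [a, b] = ab - ba (2^5 = 32).
Only words starting with x1 matter:
  x1x2x3x5x6x4 appears with sign -1, giving the term -[[[[[x1, x2], x3], x5], x6], x4]
  x1x2x5x3x6x4 appears with sign +1, giving the term +[[[[[x1, x2], x5], x3], x6], x4]
  x1x2x6x3x5x4 appears with sign +1, giving the term +[[[[[x1, x2], x6], x3], x5], x4]
  x1x2x6x5x3x4 appears with sign -1, giving the term -[[[[[x1, x2], x6], x5], x3], x4]


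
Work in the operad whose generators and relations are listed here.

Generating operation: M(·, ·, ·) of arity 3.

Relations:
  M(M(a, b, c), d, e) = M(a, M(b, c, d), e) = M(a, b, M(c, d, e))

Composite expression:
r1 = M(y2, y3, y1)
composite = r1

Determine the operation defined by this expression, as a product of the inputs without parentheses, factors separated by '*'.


y2 * y3 * y1

Under associativity of M, the answer is the y's in reading order.
M(y2, y3, y1) spells out as y2 * y3 * y1


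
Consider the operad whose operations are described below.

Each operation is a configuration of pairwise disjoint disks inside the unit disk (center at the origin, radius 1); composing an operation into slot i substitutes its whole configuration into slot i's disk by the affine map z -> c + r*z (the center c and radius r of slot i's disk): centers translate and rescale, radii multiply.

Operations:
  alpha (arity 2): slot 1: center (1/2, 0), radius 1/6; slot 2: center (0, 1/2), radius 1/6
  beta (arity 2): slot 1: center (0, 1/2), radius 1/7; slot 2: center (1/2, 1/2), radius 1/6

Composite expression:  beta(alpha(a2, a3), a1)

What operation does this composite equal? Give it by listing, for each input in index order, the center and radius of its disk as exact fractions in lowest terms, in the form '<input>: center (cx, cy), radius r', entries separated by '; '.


a1: center (1/2, 1/2), radius 1/6; a2: center (1/14, 1/2), radius 1/42; a3: center (0, 4/7), radius 1/42

Below beta, radii multiply path by path; the a-disk centers shift.
input a2: composing its 2 substitution steps yields center (1/14, 1/2), radius 1/42
input a3: composing its 2 substitution steps yields center (0, 4/7), radius 1/42
input a1: composing its 1 substitution step yields center (1/2, 1/2), radius 1/6


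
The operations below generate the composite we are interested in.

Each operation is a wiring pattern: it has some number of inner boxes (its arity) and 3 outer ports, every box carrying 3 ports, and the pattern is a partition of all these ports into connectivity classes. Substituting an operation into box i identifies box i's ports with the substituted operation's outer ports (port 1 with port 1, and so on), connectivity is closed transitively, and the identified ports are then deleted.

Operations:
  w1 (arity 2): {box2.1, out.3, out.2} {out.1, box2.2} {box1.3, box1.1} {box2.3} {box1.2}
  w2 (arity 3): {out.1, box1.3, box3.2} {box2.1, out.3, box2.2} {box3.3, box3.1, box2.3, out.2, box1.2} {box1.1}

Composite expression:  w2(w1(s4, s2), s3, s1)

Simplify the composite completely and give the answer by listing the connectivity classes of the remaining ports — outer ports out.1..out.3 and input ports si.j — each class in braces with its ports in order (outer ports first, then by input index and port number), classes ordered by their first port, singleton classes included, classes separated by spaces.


{out.1, out.2, s1.1, s1.2, s1.3, s2.1, s3.3} {out.3, s3.1, s3.2} {s2.2} {s2.3} {s4.1, s4.3} {s4.2}


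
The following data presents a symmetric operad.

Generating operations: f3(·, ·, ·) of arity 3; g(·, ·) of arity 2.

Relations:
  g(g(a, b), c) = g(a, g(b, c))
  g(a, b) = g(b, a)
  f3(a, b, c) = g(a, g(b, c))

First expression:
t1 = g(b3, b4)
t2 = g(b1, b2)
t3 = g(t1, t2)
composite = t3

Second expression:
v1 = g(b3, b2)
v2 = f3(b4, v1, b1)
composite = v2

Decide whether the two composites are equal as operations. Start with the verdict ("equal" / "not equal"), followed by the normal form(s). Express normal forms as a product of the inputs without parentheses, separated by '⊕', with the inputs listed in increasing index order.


Normal form of the first expression: b1 ⊕ b2 ⊕ b3 ⊕ b4
Normal form of the second expression: b1 ⊕ b2 ⊕ b3 ⊕ b4
The normal forms match — equal.

equal: each reduces to b1 ⊕ b2 ⊕ b3 ⊕ b4


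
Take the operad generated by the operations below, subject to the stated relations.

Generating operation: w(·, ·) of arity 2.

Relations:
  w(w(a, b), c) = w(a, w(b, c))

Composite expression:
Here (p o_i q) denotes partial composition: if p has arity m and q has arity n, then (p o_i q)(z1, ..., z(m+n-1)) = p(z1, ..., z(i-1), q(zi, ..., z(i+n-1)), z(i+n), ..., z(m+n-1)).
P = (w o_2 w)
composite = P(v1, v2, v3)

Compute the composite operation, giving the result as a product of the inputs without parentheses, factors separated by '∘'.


Every regrouping of w is equal, so read the v-inputs in written order.
w(v2, v3) reduces to v2 ∘ v3
w(v1, w(v2, v3)) reduces to v1 ∘ v2 ∘ v3

v1 ∘ v2 ∘ v3


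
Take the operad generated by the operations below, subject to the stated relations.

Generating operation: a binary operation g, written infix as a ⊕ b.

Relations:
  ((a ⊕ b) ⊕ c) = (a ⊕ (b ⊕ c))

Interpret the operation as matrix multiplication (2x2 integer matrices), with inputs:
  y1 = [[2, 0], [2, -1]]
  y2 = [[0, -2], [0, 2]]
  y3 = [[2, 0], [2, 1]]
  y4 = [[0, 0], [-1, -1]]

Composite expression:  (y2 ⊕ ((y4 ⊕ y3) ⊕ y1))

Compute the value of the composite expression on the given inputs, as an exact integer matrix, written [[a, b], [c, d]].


(y4 ⊕ y3) = [[0, 0], [-4, -1]]
((y4 ⊕ y3) ⊕ y1) = [[0, 0], [-10, 1]]
(y2 ⊕ ((y4 ⊕ y3) ⊕ y1)) = [[20, -2], [-20, 2]]

[[20, -2], [-20, 2]]


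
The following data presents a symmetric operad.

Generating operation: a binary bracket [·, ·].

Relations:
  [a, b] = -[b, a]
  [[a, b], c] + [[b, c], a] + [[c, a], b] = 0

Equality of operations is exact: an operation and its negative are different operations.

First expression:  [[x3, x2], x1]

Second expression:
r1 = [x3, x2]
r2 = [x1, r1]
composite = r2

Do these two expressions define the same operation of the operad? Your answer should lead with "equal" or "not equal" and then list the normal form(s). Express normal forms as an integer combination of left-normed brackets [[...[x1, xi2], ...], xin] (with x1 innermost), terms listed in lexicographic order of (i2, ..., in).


The first expression reduces to [[x1, x2], x3] - [[x1, x3], x2]
The second expression reduces to -[[x1, x2], x3] + [[x1, x3], x2]
They disagree, so not equal.

not equal: they reduce to [[x1, x2], x3] - [[x1, x3], x2] and -[[x1, x2], x3] + [[x1, x3], x2]


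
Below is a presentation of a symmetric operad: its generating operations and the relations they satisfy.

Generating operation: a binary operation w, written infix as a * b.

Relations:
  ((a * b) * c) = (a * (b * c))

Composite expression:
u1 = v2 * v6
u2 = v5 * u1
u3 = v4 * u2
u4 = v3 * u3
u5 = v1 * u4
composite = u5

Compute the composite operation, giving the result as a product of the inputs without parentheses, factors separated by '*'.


v1 * v3 * v4 * v5 * v2 * v6

All parenthesizations of w agree; list the v-inputs left to right.
(v2 * v6) unparenthesizes to v2 * v6
(v5 * (v2 * v6)) unparenthesizes to v5 * v2 * v6
(v4 * (v5 * (v2 * v6))) unparenthesizes to v4 * v5 * v2 * v6
(v3 * (v4 * (v5 * (v2 * v6)))) unparenthesizes to v3 * v4 * v5 * v2 * v6
(v1 * (v3 * (v4 * (v5 * (v2 * v6))))) unparenthesizes to v1 * v3 * v4 * v5 * v2 * v6


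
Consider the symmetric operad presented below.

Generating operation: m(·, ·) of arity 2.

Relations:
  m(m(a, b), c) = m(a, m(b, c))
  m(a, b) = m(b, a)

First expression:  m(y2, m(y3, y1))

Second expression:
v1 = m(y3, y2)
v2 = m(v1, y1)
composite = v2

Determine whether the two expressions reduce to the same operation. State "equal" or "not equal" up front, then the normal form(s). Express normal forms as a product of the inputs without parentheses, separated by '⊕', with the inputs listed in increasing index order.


Normal form of the first expression: y1 ⊕ y2 ⊕ y3
Normal form of the second expression: y1 ⊕ y2 ⊕ y3
One common form — equal.

equal; both compose to y1 ⊕ y2 ⊕ y3


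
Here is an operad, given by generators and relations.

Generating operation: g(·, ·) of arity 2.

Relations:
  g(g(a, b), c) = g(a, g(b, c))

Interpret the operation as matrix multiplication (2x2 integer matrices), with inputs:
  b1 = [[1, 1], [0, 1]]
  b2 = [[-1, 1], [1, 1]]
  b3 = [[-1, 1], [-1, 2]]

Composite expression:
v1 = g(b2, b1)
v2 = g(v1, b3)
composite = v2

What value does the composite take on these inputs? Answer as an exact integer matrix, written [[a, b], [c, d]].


[[1, -1], [-3, 5]]

g(b2, b1) = [[-1, 0], [1, 2]]
g(g(b2, b1), b3) = [[1, -1], [-3, 5]]


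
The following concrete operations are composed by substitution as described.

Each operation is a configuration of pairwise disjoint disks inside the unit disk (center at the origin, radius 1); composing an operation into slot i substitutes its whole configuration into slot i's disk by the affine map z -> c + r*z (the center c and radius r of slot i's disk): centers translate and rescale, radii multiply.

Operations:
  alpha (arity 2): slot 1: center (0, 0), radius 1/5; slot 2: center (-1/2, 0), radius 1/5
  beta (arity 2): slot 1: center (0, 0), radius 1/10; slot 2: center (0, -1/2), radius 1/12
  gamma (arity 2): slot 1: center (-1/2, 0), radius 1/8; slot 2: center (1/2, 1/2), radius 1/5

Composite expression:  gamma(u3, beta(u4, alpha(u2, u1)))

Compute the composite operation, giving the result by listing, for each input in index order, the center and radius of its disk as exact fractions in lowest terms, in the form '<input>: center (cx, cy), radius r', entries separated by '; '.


Below gamma, radii multiply path by path; the u-disk centers shift.
u3 passes through 1 substitution, ending at center (-1/2, 0), radius 1/8
u4 passes through 2 substitutions, ending at center (1/2, 1/2), radius 1/50
u2 passes through 3 substitutions, ending at center (1/2, 2/5), radius 1/300
u1 passes through 3 substitutions, ending at center (59/120, 2/5), radius 1/300

u1: center (59/120, 2/5), radius 1/300; u2: center (1/2, 2/5), radius 1/300; u3: center (-1/2, 0), radius 1/8; u4: center (1/2, 1/2), radius 1/50


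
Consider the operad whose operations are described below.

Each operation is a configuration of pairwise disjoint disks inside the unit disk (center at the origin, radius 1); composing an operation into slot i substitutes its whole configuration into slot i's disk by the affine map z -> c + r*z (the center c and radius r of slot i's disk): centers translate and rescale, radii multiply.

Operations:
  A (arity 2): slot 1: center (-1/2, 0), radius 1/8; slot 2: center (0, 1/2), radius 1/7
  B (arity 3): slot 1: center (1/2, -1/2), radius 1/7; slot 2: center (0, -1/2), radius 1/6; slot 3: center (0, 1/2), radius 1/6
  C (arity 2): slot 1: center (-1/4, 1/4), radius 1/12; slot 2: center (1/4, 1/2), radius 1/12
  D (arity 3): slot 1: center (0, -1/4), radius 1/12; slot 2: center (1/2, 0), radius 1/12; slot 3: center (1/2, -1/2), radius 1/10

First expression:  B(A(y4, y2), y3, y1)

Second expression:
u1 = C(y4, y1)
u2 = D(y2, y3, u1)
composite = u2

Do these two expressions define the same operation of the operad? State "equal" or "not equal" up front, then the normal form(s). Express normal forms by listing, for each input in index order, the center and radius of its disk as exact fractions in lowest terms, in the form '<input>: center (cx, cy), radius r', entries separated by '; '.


not equal — first y1: center (0, 1/2), radius 1/6; y2: center (1/2, -3/7), radius 1/49; y3: center (0, -1/2), radius 1/6; y4: center (3/7, -1/2), radius 1/56, second y1: center (21/40, -9/20), radius 1/120; y2: center (0, -1/4), radius 1/12; y3: center (1/2, 0), radius 1/12; y4: center (19/40, -19/40), radius 1/120


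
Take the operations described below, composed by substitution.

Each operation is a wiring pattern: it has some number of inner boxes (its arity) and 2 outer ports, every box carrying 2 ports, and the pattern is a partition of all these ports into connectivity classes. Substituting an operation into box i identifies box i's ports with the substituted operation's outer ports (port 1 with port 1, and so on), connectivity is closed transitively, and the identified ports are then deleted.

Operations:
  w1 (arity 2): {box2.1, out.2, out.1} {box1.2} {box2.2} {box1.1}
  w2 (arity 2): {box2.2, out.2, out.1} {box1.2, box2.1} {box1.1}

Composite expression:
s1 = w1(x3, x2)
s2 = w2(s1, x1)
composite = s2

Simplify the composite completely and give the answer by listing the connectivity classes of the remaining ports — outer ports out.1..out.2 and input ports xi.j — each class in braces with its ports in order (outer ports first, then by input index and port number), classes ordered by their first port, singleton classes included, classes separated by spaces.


{out.1, out.2, x1.2} {x1.1, x2.1} {x2.2} {x3.1} {x3.2}

After gluing at w2, chains via deleted ports link the x-ports.
the subtree at w1 composes to {out.1, out.2, x2.1} {x2.2} {x3.1} {x3.2} on (x3, x2); out.j = own outer ports
the subtree at w2 composes to {out.1, out.2, x1.2} {x1.1, x2.1} {x2.2} {x3.1} {x3.2} on (x3, x2, x1); out.j = own outer ports


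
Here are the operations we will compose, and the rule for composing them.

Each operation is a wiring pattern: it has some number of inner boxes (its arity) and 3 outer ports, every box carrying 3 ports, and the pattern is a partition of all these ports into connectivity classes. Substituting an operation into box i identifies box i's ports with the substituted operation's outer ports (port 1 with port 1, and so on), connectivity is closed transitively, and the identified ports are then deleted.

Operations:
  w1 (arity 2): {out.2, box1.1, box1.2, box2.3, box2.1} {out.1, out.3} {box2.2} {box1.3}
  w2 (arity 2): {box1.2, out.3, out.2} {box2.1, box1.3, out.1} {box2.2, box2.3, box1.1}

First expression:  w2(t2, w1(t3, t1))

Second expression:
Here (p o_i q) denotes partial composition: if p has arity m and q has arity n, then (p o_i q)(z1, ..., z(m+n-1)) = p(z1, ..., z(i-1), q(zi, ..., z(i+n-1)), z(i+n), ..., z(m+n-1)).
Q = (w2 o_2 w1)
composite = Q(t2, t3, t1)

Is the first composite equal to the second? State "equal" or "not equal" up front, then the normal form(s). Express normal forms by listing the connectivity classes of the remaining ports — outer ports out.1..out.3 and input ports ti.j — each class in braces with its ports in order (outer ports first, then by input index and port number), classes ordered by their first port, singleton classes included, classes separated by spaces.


equal — both sides give {out.1, t1.1, t1.3, t2.1, t2.3, t3.1, t3.2} {out.2, out.3, t2.2} {t1.2} {t3.3}

The first expression, normalized: {out.1, t1.1, t1.3, t2.1, t2.3, t3.1, t3.2} {out.2, out.3, t2.2} {t1.2} {t3.3}
The second expression, normalized: {out.1, t1.1, t1.3, t2.1, t2.3, t3.1, t3.2} {out.2, out.3, t2.2} {t1.2} {t3.3}
One common form — equal.


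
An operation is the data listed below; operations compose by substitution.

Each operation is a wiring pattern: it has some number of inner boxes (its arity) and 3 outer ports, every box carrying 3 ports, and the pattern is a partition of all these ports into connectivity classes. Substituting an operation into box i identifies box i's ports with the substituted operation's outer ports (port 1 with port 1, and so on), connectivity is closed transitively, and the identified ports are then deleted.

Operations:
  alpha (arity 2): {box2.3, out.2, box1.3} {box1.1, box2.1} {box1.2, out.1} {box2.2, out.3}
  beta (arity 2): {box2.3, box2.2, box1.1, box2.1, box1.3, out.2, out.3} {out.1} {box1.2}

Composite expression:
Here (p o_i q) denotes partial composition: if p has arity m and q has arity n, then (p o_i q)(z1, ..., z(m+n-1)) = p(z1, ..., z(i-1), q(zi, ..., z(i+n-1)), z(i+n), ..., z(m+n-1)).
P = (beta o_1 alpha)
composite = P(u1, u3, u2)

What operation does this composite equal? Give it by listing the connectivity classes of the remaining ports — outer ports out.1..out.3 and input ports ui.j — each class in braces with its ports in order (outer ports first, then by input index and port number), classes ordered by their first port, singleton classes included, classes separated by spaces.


{out.1} {out.2, out.3, u1.2, u2.1, u2.2, u2.3, u3.2} {u1.1, u3.1} {u1.3, u3.3}


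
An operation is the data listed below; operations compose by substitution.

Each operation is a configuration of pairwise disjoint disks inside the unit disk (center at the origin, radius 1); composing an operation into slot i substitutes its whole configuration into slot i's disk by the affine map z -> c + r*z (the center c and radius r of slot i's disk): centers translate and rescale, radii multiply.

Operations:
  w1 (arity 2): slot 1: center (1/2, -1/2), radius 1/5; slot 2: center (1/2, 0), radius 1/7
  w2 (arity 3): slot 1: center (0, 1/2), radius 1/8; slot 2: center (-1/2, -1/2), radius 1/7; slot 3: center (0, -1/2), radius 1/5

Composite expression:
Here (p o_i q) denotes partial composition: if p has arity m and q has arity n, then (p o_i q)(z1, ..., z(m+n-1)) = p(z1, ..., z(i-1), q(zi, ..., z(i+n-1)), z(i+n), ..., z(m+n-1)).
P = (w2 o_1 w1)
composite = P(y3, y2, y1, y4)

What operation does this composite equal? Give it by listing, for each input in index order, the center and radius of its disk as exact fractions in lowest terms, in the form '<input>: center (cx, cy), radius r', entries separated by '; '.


y1: center (-1/2, -1/2), radius 1/7; y2: center (1/16, 1/2), radius 1/56; y3: center (1/16, 7/16), radius 1/40; y4: center (0, -1/2), radius 1/5


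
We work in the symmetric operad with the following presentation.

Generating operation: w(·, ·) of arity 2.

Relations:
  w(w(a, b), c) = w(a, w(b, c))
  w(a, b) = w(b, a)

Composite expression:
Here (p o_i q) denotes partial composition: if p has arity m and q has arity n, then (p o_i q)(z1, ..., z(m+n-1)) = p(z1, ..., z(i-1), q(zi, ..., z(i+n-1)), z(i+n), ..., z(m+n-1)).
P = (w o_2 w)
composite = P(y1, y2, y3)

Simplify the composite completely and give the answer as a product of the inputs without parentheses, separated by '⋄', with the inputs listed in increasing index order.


y1 ⋄ y2 ⋄ y3


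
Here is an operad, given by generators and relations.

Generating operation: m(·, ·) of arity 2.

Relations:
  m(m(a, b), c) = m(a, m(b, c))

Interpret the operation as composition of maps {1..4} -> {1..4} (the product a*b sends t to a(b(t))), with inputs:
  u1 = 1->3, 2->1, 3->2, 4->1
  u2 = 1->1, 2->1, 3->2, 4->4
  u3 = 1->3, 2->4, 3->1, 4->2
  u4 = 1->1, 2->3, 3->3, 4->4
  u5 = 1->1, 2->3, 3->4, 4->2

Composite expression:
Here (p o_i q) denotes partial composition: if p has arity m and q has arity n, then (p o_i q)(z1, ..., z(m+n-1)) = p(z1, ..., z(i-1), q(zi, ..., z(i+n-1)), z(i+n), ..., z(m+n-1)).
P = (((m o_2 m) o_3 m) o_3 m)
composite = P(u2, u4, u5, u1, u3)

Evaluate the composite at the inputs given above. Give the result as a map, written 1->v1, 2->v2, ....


1->2, 2->1, 3->4, 4->1

m(u5, u1) = 1->4, 2->1, 3->3, 4->1
m(m(u5, u1), u3) = 1->3, 2->1, 3->4, 4->1
m(u4, m(m(u5, u1), u3)) = 1->3, 2->1, 3->4, 4->1
m(u2, m(u4, m(m(u5, u1), u3))) = 1->2, 2->1, 3->4, 4->1


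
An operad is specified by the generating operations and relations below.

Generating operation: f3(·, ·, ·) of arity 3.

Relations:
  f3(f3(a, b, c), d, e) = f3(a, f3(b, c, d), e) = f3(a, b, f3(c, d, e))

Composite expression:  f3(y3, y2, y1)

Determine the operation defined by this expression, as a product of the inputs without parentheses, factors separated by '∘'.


All parenthesizations of f3 agree; list the y-inputs left to right.
f3(y3, y2, y1) linearizes to y3 ∘ y2 ∘ y1

y3 ∘ y2 ∘ y1


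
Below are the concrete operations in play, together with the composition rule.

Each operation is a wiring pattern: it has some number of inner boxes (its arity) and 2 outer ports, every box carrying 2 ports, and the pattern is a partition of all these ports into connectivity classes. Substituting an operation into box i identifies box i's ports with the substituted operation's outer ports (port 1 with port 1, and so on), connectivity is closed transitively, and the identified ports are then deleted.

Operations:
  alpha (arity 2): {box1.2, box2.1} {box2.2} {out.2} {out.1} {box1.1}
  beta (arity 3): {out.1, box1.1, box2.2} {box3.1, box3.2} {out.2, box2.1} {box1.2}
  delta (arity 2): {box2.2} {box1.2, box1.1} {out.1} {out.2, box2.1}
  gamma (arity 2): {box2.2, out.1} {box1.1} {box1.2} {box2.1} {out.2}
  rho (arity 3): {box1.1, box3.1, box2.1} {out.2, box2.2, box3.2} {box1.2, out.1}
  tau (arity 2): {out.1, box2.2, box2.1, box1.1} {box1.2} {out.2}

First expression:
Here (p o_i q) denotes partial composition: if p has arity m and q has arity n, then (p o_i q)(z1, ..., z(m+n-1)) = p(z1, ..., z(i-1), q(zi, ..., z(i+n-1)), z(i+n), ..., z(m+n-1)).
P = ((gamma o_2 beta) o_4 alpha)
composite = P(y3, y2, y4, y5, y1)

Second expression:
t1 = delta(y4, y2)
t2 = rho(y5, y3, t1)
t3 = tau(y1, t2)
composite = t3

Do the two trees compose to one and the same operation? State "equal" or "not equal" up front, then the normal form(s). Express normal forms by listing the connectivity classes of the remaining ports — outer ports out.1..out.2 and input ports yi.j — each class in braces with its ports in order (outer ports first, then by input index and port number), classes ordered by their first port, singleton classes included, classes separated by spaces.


not equal; the first gives {out.1, y4.1} {out.2} {y1.1, y5.2} {y1.2} {y2.1, y4.2} {y2.2} {y3.1} {y3.2} {y5.1} and the second {out.1, y1.1, y2.1, y3.2, y5.2} {out.2} {y1.2} {y2.2} {y3.1, y5.1} {y4.1, y4.2}

Reducing the first expression gives {out.1, y4.1} {out.2} {y1.1, y5.2} {y1.2} {y2.1, y4.2} {y2.2} {y3.1} {y3.2} {y5.1}
Reducing the second expression gives {out.1, y1.1, y2.1, y3.2, y5.2} {out.2} {y1.2} {y2.2} {y3.1, y5.1} {y4.1, y4.2}
They disagree, so not equal.


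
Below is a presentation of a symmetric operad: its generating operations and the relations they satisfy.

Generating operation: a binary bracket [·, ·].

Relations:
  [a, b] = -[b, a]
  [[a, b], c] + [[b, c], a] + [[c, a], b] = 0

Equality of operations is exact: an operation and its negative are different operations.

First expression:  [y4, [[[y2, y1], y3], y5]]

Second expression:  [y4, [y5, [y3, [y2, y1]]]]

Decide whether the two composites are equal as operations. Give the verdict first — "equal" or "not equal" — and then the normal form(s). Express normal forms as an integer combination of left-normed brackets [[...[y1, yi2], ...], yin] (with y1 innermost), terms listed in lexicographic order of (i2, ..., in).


equal: each reduces to [[[[y1, y2], y3], y5], y4]

Reducing the first expression gives [[[[y1, y2], y3], y5], y4]
Reducing the second expression gives [[[[y1, y2], y3], y5], y4]
Identical normal forms: equal.


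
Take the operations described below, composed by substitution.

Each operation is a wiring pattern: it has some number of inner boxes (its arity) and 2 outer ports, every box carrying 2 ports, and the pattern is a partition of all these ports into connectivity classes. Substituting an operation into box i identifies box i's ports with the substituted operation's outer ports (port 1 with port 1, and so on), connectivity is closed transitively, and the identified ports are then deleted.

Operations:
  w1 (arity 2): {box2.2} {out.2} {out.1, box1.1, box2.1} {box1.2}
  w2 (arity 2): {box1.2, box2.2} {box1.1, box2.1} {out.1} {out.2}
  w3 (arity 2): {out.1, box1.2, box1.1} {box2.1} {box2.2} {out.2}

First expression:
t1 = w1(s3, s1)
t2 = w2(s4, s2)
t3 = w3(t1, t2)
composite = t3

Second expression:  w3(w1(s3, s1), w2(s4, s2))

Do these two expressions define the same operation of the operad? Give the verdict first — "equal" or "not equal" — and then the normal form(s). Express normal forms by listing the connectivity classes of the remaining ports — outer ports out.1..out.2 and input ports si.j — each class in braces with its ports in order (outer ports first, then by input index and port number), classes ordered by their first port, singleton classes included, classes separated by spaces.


Reducing the first expression gives {out.1, s1.1, s3.1} {out.2} {s1.2} {s2.1, s4.1} {s2.2, s4.2} {s3.2}
Reducing the second expression gives {out.1, s1.1, s3.1} {out.2} {s1.2} {s2.1, s4.1} {s2.2, s4.2} {s3.2}
Identical normal forms: equal.

equal; both compose to {out.1, s1.1, s3.1} {out.2} {s1.2} {s2.1, s4.1} {s2.2, s4.2} {s3.2}


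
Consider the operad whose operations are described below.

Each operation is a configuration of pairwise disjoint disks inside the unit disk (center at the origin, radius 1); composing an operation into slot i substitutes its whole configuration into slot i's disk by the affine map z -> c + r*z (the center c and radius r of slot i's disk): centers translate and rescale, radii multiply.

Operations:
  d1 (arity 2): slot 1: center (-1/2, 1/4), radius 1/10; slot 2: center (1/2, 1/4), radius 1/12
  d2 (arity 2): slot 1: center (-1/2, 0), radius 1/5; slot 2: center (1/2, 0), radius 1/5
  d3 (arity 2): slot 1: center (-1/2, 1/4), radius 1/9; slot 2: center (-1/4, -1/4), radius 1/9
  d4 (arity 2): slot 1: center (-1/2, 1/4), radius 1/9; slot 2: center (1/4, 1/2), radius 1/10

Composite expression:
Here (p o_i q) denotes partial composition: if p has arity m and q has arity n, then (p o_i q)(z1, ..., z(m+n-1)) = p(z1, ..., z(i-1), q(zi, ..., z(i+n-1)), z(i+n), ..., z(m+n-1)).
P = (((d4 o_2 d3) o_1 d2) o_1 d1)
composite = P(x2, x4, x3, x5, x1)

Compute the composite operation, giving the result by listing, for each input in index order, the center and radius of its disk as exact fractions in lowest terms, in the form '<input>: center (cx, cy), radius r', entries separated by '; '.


x1: center (9/40, 19/40), radius 1/90; x2: center (-17/30, 23/90), radius 1/450; x3: center (-4/9, 1/4), radius 1/45; x4: center (-49/90, 23/90), radius 1/540; x5: center (1/5, 21/40), radius 1/90

Follow each x-input down from d4: c' goes to c + r*c', radius to r*r'.
tracing x2 down its 3-map path: center (-17/30, 23/90), radius 1/450
tracing x4 down its 3-map path: center (-49/90, 23/90), radius 1/540
tracing x3 down its 2-map path: center (-4/9, 1/4), radius 1/45
tracing x5 down its 2-map path: center (1/5, 21/40), radius 1/90
tracing x1 down its 2-map path: center (9/40, 19/40), radius 1/90


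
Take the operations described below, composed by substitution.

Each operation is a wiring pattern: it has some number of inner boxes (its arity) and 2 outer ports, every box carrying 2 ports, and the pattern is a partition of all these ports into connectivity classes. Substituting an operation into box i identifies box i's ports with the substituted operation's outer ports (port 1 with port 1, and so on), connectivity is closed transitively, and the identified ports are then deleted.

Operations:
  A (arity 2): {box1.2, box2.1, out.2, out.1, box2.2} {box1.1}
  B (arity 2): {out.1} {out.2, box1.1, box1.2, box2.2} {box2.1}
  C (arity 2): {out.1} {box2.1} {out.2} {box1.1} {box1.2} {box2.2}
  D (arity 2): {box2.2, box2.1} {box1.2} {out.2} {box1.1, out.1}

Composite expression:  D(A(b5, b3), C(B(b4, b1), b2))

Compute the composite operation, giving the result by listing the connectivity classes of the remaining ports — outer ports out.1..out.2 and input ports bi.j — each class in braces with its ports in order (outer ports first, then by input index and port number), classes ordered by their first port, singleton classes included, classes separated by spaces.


{out.1, b3.1, b3.2, b5.2} {out.2} {b1.1} {b1.2, b4.1, b4.2} {b2.1} {b2.2} {b5.1}
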